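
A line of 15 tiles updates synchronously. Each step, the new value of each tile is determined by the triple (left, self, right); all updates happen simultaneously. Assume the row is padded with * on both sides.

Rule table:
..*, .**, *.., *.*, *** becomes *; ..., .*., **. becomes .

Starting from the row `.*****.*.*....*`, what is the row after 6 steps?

.*.*.*.********

*****.*.*.*..**
****.*.*.*.****
***.*.*.*.*****
**.*.*.*.******
*.*.*.*.*******
.*.*.*.********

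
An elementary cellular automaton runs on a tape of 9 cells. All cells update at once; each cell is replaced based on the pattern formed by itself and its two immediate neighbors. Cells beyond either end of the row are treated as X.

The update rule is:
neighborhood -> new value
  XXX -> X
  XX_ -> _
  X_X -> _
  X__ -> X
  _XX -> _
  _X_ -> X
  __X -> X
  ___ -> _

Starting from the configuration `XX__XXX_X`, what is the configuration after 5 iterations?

_X__X_XX_

X_XX_X___
_____XX_X
X___X____
_X_XXX__X
_X__X_XX_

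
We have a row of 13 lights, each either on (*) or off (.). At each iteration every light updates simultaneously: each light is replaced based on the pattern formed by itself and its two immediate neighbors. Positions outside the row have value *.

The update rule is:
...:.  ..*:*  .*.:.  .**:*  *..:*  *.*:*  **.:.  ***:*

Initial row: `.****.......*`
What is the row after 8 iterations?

iteration 1: ****.*.....**
iteration 2: ***.*.*...***
iteration 3: **.*.*.*.****
iteration 4: *.*.*.*.*****
iteration 5: .*.*.*.******
iteration 6: *.*.*.*******
iteration 7: .*.*.********
iteration 8: *.*.*********

*.*.*********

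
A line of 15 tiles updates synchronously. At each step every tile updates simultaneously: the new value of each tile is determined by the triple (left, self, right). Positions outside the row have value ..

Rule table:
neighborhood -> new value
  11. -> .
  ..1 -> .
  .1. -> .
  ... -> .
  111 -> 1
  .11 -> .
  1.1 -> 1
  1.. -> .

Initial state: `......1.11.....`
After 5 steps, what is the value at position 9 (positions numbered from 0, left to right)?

.......1.......
...............
...............  (fixed point — unchanged through step 5)
position 9 holds .

.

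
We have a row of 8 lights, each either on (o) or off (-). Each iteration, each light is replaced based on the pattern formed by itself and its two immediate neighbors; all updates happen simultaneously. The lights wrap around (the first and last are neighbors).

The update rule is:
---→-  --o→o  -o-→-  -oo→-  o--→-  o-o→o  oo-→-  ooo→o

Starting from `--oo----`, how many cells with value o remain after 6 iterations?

1

-o------
o-------
-------o
------o-
-----o--
----o---
count of o: 1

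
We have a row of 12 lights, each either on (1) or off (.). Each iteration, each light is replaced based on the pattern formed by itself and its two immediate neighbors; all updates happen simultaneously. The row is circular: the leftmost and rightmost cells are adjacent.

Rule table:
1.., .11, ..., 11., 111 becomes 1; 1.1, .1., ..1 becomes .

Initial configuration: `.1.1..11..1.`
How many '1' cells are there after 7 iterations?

....1.111..1
111...1111..
11111.11111.
11111.11111.  (fixed point — unchanged through iteration 7)
count of 1: 10

10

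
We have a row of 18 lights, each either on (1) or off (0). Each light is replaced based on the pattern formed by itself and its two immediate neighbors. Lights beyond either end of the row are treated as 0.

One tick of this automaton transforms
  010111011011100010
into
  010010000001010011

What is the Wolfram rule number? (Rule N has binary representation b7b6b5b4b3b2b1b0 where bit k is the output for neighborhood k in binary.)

148

position 4: 111 → 1  (bit 7 = 1)
position 5: 110 → 0  (bit 6 = 0)
position 2: 101 → 0  (bit 5 = 0)
position 13: 100 → 1  (bit 4 = 1)
position 3: 011 → 0  (bit 3 = 0)
position 1: 010 → 1  (bit 2 = 1)
position 0: 001 → 0  (bit 1 = 0)
position 14: 000 → 0  (bit 0 = 0)
bits b7..b0 = 10010100 = 148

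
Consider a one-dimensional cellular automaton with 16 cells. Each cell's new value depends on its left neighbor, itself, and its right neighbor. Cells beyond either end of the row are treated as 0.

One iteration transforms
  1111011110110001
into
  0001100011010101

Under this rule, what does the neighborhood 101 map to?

At position 4 the neighborhood is 101; the next row has 1 there.

1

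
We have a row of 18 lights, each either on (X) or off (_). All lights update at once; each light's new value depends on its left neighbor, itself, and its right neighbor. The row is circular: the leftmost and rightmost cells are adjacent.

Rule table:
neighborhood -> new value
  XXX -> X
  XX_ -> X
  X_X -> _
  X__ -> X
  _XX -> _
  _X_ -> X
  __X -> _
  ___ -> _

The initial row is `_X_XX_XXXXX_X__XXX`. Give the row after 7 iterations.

_XX__XX__XX__X__X_

iteration 1: _X__X__XXXX_XX__XX
iteration 2: _XX_XX__XXX__XX__X
iteration 3: __X__XX__XXX__XX_X
iteration 4: X_XX__XX__XXX__X_X
iteration 5: X__XX__XX__XXX_X__
iteration 6: XX__XX__XX__XX_XX_
iteration 7: _XX__XX__XX__X__X_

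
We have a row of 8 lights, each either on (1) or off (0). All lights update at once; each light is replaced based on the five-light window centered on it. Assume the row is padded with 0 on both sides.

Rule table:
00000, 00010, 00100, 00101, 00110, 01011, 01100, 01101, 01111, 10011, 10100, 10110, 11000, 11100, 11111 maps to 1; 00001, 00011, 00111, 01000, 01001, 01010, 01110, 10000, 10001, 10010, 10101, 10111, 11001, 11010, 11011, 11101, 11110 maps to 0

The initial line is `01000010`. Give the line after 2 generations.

11100111

11000110
11100111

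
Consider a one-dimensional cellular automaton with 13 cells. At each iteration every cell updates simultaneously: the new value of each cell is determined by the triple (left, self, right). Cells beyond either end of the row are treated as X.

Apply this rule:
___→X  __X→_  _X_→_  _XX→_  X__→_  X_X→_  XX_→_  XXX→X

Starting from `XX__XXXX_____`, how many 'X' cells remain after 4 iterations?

X____XX__XXX_
__XX______X__
_____XXXX____
_XXX__XX__XX_
count of X: 7

7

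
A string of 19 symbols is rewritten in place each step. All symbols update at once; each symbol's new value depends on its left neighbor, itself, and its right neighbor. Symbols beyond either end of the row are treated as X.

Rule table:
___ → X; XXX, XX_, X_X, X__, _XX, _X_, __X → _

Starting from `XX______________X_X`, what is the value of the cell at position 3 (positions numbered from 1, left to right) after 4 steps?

___XXXXXXXXXXXX____
_X______________XX_
___XXXXXXXXXXXX____  (repeats step 1; period 2)
step 4: _X______________XX_
position 3 holds _

_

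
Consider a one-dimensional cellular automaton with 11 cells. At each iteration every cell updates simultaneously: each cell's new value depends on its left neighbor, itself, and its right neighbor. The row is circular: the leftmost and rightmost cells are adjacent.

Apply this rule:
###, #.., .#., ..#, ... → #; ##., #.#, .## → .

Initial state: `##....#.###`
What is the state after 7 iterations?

#.####....#

iteration 1: #.#####..##
iteration 2: ...###.##.#
iteration 3: ###.#.....#
iteration 4: ##..######.
iteration 5: ..##.####..
iteration 6: ##....##.##
iteration 7: #.####....#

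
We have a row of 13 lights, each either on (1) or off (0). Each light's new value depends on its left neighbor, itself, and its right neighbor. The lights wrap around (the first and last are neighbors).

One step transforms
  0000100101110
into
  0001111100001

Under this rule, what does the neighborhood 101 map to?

0

At position 8 the neighborhood is 101; the next row has 0 there.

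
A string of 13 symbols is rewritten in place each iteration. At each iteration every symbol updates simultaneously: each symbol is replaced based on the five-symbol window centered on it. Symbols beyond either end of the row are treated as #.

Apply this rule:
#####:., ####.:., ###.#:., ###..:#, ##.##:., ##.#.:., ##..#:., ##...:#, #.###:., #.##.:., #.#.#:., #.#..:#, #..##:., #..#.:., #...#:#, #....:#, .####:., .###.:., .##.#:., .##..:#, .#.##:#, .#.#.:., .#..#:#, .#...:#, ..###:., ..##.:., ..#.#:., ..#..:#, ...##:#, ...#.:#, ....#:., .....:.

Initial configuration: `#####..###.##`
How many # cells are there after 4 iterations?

iteration 1: ....#........
iteration 2: ##.####.....#
iteration 3: ......###..#.
iteration 4: ##...#..#...#
count of #: 5

5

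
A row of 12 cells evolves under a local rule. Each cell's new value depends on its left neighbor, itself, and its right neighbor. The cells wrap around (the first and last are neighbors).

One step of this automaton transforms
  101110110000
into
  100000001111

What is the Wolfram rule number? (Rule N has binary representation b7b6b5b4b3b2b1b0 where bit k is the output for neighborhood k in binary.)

position 3: 111 → 0  (bit 7 = 0)
position 4: 110 → 0  (bit 6 = 0)
position 1: 101 → 0  (bit 5 = 0)
position 8: 100 → 1  (bit 4 = 1)
position 2: 011 → 0  (bit 3 = 0)
position 0: 010 → 1  (bit 2 = 1)
position 11: 001 → 1  (bit 1 = 1)
position 9: 000 → 1  (bit 0 = 1)
bits b7..b0 = 00010111 = 23

23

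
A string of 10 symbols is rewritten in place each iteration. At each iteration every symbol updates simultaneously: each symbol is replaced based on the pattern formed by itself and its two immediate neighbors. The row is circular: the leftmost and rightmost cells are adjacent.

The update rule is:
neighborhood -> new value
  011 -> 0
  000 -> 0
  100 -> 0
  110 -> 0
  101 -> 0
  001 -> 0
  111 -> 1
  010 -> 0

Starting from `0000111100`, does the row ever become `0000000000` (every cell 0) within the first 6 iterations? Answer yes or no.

yes

0000011000
0000000000
all cells are 0 at iteration 2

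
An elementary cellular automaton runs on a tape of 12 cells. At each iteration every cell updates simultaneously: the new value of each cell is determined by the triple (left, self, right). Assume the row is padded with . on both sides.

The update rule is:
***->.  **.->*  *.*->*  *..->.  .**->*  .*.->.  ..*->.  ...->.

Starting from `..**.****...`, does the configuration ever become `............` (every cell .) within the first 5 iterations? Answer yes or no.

..****..*...
..*..*......
............
all cells are . at iteration 3

yes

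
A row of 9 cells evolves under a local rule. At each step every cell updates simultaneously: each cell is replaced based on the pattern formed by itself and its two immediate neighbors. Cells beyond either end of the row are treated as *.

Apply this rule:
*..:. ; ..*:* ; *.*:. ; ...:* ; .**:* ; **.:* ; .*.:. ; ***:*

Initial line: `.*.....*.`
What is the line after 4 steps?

...****..
.******.*
.******.*  (fixed point — unchanged through step 4)

.******.*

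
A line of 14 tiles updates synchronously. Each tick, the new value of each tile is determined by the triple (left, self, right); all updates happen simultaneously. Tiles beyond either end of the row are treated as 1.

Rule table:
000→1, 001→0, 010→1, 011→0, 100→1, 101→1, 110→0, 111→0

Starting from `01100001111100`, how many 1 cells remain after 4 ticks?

7

10011100000010
01000011111011
11111000000100
00000111110110
count of 1: 7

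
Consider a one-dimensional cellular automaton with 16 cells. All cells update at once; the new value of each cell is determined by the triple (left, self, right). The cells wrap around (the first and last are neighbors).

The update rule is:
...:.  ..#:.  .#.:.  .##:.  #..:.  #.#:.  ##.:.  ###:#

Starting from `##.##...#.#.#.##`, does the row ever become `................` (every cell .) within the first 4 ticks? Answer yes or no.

yes

#..............#
................
all cells are . at tick 2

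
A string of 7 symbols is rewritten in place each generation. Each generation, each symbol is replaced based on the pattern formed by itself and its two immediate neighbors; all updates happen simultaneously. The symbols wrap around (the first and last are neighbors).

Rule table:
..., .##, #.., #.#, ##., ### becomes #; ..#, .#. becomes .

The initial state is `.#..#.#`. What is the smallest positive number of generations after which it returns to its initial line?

7

#.#..#.
.#.#..#
#.#.#..
.#.#.#.
..#.#.#
#..#.#.
.#..#.#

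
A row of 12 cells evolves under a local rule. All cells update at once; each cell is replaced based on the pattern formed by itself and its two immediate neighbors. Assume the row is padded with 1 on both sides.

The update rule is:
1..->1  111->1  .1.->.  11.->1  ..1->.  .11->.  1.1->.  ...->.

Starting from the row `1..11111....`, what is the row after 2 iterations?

11..11111...
111..11111..

111..11111..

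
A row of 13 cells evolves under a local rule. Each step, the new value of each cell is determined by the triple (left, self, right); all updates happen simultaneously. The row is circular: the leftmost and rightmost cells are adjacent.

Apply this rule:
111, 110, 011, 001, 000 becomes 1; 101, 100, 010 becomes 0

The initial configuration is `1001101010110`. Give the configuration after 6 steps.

step 1: 0011100000110
step 2: 1111101111110
step 3: 1111101111110  (fixed point — unchanged through step 6)

1111101111110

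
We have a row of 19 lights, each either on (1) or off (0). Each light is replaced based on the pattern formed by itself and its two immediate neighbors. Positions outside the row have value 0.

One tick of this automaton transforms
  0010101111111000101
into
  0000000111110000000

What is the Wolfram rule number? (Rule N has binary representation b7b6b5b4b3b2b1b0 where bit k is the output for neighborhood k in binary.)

128

position 7: 111 → 1  (bit 7 = 1)
position 12: 110 → 0  (bit 6 = 0)
position 3: 101 → 0  (bit 5 = 0)
position 13: 100 → 0  (bit 4 = 0)
position 6: 011 → 0  (bit 3 = 0)
position 2: 010 → 0  (bit 2 = 0)
position 1: 001 → 0  (bit 1 = 0)
position 0: 000 → 0  (bit 0 = 0)
bits b7..b0 = 10000000 = 128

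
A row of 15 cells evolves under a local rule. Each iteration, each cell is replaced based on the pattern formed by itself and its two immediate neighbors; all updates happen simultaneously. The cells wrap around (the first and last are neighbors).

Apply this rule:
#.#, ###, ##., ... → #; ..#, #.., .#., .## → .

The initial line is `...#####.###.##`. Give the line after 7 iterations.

.....###..#####

.#..#####.###.#
#....#####.###.
..##..#####.###
...#...#####.##
.#...#..#####.#
#..#.....#####.
.....###..#####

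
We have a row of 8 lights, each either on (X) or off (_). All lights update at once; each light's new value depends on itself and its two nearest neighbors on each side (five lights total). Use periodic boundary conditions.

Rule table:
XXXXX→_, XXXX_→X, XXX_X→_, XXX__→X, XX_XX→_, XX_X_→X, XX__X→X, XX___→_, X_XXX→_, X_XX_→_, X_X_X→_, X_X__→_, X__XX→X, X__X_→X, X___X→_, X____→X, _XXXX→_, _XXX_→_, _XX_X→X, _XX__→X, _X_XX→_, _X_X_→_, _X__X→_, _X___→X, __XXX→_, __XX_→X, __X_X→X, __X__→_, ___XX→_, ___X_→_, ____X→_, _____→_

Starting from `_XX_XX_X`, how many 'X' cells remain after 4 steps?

__X__XX_
____XXX_
X_____X_
_XX___X_
count of X: 3

3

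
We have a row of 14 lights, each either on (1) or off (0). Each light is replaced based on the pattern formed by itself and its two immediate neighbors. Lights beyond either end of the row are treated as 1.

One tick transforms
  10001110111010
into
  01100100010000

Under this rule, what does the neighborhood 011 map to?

At position 4 the neighborhood is 011; the next row has 0 there.

0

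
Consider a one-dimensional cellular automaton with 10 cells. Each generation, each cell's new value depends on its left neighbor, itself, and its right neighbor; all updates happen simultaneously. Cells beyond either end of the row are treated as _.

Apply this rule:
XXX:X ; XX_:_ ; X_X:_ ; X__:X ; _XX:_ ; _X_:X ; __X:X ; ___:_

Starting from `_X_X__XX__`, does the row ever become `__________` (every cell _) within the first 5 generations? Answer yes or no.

no

generation 1: XX_XXX__X_
generation 2: ____X_XXXX
generation 3: ___XX__XX_
generation 4: __X__XX__X
generation 5: _XXXX__XXX
generation 5 is _XXXX__XXX, still not uniform _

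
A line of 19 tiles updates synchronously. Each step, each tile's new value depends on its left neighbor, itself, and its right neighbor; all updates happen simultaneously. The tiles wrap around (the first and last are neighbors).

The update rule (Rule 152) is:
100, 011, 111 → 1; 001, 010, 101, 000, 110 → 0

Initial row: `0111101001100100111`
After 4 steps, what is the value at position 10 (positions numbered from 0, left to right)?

0

0111000101010010110
0110100000001000101
0100010000000100000
0010001000000010000
position 10 holds 0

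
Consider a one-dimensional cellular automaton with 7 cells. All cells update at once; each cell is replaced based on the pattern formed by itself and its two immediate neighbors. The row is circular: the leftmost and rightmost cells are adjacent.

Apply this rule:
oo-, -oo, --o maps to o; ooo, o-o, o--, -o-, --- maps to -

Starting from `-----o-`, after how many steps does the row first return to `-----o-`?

7

----o--
---o---
--o----
-o-----
o------
------o
-----o-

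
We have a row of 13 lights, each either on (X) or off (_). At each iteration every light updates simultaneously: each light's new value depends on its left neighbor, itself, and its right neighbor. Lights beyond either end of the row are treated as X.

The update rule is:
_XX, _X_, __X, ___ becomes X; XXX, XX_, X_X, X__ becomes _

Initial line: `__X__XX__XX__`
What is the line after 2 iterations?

_X__X__XX__XX

iteration 1: _XX_XX__XX__X
iteration 2: _X__X__XX__XX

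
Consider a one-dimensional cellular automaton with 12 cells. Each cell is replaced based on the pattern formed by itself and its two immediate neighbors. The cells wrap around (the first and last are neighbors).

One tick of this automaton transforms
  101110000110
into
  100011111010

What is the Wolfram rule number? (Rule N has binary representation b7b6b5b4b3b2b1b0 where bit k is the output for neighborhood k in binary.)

87

position 3: 111 → 0  (bit 7 = 0)
position 4: 110 → 1  (bit 6 = 1)
position 1: 101 → 0  (bit 5 = 0)
position 5: 100 → 1  (bit 4 = 1)
position 2: 011 → 0  (bit 3 = 0)
position 0: 010 → 1  (bit 2 = 1)
position 8: 001 → 1  (bit 1 = 1)
position 6: 000 → 1  (bit 0 = 1)
bits b7..b0 = 01010111 = 87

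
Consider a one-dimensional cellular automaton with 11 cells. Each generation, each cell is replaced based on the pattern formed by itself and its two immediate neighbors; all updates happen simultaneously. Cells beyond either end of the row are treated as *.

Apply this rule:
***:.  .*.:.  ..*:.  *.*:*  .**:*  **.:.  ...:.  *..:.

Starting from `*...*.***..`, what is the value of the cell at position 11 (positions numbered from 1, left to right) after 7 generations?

.

.....**....
.....*.....
...........
...........  (fixed point — unchanged through generation 7)
position 11 holds .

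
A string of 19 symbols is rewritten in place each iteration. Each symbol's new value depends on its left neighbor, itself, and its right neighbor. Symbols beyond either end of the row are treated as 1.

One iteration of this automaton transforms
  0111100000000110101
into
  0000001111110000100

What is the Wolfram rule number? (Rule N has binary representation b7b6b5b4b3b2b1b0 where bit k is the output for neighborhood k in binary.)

5

position 2: 111 → 0  (bit 7 = 0)
position 4: 110 → 0  (bit 6 = 0)
position 0: 101 → 0  (bit 5 = 0)
position 5: 100 → 0  (bit 4 = 0)
position 1: 011 → 0  (bit 3 = 0)
position 16: 010 → 1  (bit 2 = 1)
position 12: 001 → 0  (bit 1 = 0)
position 6: 000 → 1  (bit 0 = 1)
bits b7..b0 = 00000101 = 5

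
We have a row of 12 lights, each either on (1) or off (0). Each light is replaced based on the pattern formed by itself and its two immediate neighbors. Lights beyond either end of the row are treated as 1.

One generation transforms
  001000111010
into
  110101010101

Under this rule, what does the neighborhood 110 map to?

0

At position 8 the neighborhood is 110; the next row has 0 there.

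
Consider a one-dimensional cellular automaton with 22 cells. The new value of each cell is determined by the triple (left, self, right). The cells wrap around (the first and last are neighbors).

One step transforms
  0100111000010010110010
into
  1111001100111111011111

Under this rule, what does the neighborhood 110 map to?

At position 6 the neighborhood is 110; the next row has 1 there.

1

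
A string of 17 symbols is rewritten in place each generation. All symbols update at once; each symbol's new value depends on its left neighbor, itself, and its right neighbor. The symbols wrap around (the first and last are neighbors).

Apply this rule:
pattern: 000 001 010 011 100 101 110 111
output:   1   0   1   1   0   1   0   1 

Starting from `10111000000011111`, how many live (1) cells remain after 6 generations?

generation 1: 01110011111011111
generation 2: 11100011110111110
generation 3: 11001011101111101
generation 4: 10001111011111011
generation 5: 00101110111110111
generation 6: 00111101111101110
count of 1: 12

12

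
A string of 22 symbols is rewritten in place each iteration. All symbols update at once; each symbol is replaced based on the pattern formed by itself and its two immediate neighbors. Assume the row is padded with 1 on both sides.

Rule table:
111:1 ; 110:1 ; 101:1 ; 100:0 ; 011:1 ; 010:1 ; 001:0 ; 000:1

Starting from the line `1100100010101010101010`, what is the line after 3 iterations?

1100111111111111111111

1100101011111111111111
1100111111111111111111
1100111111111111111111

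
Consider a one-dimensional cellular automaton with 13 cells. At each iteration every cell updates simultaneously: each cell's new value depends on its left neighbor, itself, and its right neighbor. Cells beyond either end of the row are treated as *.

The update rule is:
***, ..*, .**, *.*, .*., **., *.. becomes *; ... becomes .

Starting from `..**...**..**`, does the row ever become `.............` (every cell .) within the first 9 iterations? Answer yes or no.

no

*****.*******
*************
*************  (fixed point — unchanged through iteration 9)
iteration 9 is *************, still not uniform .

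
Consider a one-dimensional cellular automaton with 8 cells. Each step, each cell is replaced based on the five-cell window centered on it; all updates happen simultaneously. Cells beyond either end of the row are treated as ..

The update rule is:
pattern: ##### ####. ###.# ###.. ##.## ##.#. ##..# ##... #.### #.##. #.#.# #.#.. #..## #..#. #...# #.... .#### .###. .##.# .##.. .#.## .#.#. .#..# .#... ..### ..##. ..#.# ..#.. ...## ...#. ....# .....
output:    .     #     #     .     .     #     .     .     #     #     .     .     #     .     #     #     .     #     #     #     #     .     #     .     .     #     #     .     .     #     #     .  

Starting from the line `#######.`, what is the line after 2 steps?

.....#..
...##..#

...##..#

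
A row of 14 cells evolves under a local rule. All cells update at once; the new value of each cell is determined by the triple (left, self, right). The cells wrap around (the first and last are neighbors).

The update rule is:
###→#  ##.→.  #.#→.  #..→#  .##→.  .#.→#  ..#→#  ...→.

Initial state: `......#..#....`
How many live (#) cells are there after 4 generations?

generation 1: .....######...
generation 2: ....#.####.#..
generation 3: ...##..##..##.
generation 4: ..#..##..##..#
count of #: 6

6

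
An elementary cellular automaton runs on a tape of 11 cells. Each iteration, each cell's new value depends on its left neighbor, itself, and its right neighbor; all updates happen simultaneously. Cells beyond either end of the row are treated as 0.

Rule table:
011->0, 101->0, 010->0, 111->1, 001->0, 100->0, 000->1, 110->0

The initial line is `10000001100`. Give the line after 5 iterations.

00111100001
10011001100
00000000001
11111111100
01111111001

01111111001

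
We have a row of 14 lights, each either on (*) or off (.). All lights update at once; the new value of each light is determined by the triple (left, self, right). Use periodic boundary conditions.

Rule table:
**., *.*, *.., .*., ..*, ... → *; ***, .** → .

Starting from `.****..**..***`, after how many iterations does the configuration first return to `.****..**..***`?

28

*...***.***..*
****..**..***.
...***.***..**
***..**..***.*
..***.***..**.
**..**..***.**
.***.***..**..
*..**..***.***
***.***..**...
..**..***.****
**.***..**...*
.**..***.****.
*.***..**...**
**..***.****..
.***..**...***
*..***.****..*
***..**...***.
..***.****..**
**..**...***.*
.***.****..**.
*..**...***.**
***.****..**..
..**...***.***
**.****..**..*
.**...***.***.
*.****..**..**
**...***.***..
.****..**..***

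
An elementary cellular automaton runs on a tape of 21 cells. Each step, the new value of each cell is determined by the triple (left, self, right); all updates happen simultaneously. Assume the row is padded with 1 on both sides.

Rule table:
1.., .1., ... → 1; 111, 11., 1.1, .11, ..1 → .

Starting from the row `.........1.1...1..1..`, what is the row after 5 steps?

11111111111111111111.

11111111.1.111.11.11.
.........1...........
11111111.11111111111.
.....................
11111111111111111111.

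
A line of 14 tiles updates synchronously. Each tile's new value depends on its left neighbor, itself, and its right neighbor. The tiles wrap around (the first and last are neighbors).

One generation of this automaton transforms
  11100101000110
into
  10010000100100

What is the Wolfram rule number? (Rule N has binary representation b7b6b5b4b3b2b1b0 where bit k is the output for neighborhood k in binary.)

position 1: 111 → 0  (bit 7 = 0)
position 2: 110 → 0  (bit 6 = 0)
position 6: 101 → 0  (bit 5 = 0)
position 3: 100 → 1  (bit 4 = 1)
position 0: 011 → 1  (bit 3 = 1)
position 5: 010 → 0  (bit 2 = 0)
position 4: 001 → 0  (bit 1 = 0)
position 9: 000 → 0  (bit 0 = 0)
bits b7..b0 = 00011000 = 24

24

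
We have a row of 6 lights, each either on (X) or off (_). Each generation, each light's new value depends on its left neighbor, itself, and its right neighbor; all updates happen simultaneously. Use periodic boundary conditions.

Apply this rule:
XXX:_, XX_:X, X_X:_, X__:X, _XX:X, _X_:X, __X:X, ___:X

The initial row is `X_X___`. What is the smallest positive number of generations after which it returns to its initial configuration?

2

X_XXXX
X_X___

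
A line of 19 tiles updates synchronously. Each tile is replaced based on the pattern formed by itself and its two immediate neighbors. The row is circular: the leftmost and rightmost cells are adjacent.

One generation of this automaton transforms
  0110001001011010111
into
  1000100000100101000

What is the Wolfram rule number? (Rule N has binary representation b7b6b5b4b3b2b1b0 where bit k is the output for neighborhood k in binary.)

position 17: 111 → 0  (bit 7 = 0)
position 2: 110 → 0  (bit 6 = 0)
position 0: 101 → 1  (bit 5 = 1)
position 3: 100 → 0  (bit 4 = 0)
position 1: 011 → 0  (bit 3 = 0)
position 6: 010 → 0  (bit 2 = 0)
position 5: 001 → 0  (bit 1 = 0)
position 4: 000 → 1  (bit 0 = 1)
bits b7..b0 = 00100001 = 33

33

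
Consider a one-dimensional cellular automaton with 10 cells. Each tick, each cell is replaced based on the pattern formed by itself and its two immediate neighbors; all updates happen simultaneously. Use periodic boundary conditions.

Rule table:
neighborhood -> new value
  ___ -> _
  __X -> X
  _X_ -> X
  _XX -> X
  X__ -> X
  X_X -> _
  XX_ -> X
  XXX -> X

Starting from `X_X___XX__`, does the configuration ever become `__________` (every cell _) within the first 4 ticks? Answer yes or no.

no

X_XX_XXXXX
X_XX_XXXXX  (fixed point — unchanged through tick 4)
tick 4 is X_XX_XXXXX, still not uniform _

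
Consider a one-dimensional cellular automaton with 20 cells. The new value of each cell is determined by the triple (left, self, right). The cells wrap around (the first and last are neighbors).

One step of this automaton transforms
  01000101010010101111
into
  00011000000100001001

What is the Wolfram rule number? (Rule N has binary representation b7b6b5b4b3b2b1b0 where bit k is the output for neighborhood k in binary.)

75

position 17: 111 → 0  (bit 7 = 0)
position 19: 110 → 1  (bit 6 = 1)
position 0: 101 → 0  (bit 5 = 0)
position 2: 100 → 0  (bit 4 = 0)
position 16: 011 → 1  (bit 3 = 1)
position 1: 010 → 0  (bit 2 = 0)
position 4: 001 → 1  (bit 1 = 1)
position 3: 000 → 1  (bit 0 = 1)
bits b7..b0 = 01001011 = 75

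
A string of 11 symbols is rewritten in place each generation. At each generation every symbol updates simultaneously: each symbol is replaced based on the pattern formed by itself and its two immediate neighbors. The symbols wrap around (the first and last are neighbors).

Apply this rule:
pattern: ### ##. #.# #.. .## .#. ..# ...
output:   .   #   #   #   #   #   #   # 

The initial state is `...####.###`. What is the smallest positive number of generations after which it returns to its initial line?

####..###.#
...####.###

2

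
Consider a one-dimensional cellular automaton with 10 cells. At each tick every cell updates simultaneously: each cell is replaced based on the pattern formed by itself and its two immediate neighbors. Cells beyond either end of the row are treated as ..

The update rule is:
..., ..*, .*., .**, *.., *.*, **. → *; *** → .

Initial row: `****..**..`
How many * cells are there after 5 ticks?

8

*..*******
****.....*
*..*******  (repeats tick 1; period 2)
tick 5: *..*******
count of *: 8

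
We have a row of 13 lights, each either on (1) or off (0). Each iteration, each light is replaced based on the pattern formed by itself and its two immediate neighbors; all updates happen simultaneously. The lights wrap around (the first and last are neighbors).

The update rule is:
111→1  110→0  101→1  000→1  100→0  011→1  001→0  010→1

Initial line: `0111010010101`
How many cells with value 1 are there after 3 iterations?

9

iteration 1: 1110110011111
iteration 2: 1101100011111
iteration 3: 1011001011111
count of 1: 9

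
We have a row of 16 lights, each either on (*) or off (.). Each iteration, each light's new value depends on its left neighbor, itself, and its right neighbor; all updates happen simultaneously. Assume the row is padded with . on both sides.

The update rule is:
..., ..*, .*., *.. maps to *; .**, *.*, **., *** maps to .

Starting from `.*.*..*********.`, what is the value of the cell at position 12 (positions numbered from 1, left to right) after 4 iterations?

*

iteration 1: **.***.........*
iteration 2: ......**********
iteration 3: ******..........
iteration 4: ......**********
position 12 holds *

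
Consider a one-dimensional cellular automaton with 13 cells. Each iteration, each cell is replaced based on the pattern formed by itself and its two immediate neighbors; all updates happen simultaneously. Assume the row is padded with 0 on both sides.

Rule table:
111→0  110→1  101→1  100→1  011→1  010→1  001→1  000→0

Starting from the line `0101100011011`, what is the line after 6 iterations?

1100000000011

iteration 1: 1111110111111
iteration 2: 1000011100001
iteration 3: 1100110110011
iteration 4: 1111111111111
iteration 5: 1000000000001
iteration 6: 1100000000011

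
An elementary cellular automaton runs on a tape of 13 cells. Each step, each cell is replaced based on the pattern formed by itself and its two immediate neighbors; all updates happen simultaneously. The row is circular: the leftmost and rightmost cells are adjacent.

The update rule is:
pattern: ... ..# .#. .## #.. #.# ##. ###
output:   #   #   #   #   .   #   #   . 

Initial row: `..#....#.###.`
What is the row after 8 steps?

###.######.#.
#.###....####
###.#.####...
#.#####..#.##
###...#.####.
#.#.#####..##
#####...#.##.
#...#.#######

#...#.#######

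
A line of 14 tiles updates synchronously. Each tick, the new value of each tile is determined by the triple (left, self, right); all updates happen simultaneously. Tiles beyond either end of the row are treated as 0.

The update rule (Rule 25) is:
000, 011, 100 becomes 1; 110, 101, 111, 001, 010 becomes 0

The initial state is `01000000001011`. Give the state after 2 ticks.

00111111100010
10100000011001

10100000011001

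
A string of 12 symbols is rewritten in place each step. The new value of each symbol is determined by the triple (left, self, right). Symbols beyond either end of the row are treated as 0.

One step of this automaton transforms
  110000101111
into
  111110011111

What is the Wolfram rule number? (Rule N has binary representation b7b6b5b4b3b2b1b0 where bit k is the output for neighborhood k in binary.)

249

position 9: 111 → 1  (bit 7 = 1)
position 1: 110 → 1  (bit 6 = 1)
position 7: 101 → 1  (bit 5 = 1)
position 2: 100 → 1  (bit 4 = 1)
position 0: 011 → 1  (bit 3 = 1)
position 6: 010 → 0  (bit 2 = 0)
position 5: 001 → 0  (bit 1 = 0)
position 3: 000 → 1  (bit 0 = 1)
bits b7..b0 = 11111001 = 249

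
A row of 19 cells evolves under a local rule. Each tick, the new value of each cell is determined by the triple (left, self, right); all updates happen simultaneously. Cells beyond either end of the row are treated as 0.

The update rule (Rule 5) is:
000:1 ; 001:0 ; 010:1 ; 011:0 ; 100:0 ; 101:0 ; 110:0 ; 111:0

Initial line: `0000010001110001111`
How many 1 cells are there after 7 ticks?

tick 1: 1111010100000100000
tick 2: 0000010101110101111
tick 3: 1111010100000100000  (repeats tick 1; period 2)
tick 7: 1111010100000100000
count of 1: 7

7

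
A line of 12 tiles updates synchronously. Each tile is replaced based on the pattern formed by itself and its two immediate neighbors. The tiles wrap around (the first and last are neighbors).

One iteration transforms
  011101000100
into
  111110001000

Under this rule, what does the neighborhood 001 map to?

1

At position 0 the neighborhood is 001; the next row has 1 there.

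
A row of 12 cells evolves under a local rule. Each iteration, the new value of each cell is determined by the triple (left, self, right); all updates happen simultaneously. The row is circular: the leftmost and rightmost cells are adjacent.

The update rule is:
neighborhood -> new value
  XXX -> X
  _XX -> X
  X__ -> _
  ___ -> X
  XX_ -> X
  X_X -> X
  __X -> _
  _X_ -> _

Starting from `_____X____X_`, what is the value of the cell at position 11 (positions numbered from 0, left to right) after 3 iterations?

X

XXXX___XX___
XXXX_X_XX_X_
XXXXX_XXXX_X
position 11 holds X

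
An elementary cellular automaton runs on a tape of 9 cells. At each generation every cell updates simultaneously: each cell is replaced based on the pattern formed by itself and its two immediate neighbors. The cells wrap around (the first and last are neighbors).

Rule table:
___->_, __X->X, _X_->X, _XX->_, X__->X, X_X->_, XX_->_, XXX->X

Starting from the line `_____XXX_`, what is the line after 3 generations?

generation 1: ____X_X_X
generation 2: X__XX_X_X
generation 3: _XX___X__

_XX___X__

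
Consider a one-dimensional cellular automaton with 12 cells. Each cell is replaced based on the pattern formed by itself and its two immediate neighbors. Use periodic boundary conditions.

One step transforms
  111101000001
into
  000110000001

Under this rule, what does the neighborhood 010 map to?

0

At position 5 the neighborhood is 010; the next row has 0 there.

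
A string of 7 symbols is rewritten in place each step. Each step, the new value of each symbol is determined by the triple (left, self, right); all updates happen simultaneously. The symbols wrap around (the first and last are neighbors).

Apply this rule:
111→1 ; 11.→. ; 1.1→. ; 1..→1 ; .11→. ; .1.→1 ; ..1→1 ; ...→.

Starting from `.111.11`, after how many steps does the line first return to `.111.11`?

step 1: ..1....
step 2: .111...
step 3: 1.1.1..
step 4: 1.1.111
step 5: ..1..11
step 6: 11111..
step 7: .111.11

7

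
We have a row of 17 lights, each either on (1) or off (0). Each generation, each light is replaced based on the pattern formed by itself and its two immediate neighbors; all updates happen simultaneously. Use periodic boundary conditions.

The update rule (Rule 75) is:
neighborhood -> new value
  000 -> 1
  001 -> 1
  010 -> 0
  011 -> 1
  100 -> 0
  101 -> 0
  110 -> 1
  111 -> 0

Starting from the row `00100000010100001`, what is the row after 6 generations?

generation 1: 01001111100001110
generation 2: 10011000101111010
generation 3: 00111011001001000
generation 4: 11101011010010011
generation 5: 00100011000100110
generation 6: 11001111011001110

11001111011001110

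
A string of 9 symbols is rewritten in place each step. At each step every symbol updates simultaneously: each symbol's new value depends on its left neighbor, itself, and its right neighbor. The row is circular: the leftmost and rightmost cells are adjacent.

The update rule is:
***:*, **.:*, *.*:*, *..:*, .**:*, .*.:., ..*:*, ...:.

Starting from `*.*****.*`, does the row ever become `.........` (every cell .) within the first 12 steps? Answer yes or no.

no

*********
*********  (fixed point — unchanged through step 12)
step 12 is *********, still not uniform .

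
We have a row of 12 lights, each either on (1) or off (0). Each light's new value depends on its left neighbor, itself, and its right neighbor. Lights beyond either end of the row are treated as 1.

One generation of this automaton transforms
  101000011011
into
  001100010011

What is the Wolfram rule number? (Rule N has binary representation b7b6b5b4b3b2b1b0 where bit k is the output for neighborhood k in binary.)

position 11: 111 → 1  (bit 7 = 1)
position 0: 110 → 0  (bit 6 = 0)
position 1: 101 → 0  (bit 5 = 0)
position 3: 100 → 1  (bit 4 = 1)
position 7: 011 → 1  (bit 3 = 1)
position 2: 010 → 1  (bit 2 = 1)
position 6: 001 → 0  (bit 1 = 0)
position 4: 000 → 0  (bit 0 = 0)
bits b7..b0 = 10011100 = 156

156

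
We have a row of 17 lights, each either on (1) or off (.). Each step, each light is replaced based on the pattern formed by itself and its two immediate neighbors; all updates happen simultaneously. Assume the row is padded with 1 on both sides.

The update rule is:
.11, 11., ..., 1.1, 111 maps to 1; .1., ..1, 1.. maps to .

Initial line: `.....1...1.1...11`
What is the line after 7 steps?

.111...1..1..1.11
1111.1........111
11111..111111.111
11111..1111111111
11111..1111111111  (fixed point — unchanged through step 7)

11111..1111111111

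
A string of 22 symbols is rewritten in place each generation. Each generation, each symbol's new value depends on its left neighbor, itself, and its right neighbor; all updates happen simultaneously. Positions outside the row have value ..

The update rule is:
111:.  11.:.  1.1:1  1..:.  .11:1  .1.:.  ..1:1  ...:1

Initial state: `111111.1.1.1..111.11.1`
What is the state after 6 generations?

111..1..11..11.1..1..1

1.....1.1.1..11..11.1.
..1111.1.1..11..11.1..
111...1.1..11..11.1..1
1...11.1..11..11.1..1.
..111.1..11..11.1..1..
111..1..11..11.1..1..1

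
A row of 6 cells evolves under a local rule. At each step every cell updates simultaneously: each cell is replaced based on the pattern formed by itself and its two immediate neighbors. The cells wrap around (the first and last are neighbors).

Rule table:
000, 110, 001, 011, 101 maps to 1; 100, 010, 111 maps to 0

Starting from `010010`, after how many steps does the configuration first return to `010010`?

step 1: 100100
step 2: 001001
step 3: 010010

3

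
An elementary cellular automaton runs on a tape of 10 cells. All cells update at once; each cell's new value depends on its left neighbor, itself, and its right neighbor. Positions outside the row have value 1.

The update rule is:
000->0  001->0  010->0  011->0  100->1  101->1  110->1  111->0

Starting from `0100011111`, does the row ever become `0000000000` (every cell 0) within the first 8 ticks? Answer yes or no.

no

1010000000
1101000000
0110100000
1011010000
1101101000
0110110100
1011011010
1101101101
tick 8 is 1101101101, still not uniform 0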